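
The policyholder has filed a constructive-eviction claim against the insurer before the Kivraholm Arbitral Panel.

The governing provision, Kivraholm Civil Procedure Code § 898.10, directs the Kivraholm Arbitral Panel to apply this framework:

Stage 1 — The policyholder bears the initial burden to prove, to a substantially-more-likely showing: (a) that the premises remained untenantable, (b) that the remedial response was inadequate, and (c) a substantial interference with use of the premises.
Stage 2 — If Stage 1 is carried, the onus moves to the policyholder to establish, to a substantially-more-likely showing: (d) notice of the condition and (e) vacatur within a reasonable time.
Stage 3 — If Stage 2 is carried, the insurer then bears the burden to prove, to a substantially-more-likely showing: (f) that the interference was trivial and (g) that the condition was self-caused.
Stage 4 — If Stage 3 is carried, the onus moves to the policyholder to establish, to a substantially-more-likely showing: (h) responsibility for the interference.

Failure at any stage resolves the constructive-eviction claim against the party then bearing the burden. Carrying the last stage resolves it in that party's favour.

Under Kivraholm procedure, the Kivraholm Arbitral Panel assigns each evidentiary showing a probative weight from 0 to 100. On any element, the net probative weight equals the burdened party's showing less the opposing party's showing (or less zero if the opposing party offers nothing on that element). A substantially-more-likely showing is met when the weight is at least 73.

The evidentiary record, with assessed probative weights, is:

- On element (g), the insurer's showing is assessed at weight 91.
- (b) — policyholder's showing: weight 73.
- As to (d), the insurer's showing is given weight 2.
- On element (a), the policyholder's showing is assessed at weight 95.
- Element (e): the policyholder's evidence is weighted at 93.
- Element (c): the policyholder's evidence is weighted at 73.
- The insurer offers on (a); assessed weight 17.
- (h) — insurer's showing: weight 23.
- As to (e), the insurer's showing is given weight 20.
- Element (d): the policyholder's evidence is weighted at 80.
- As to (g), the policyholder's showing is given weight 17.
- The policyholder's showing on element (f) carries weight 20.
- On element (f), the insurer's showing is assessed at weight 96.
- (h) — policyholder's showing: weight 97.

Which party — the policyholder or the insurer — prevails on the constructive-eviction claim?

policyholder

Stage 1 — burden on policyholder; standard: a substantially-more-likely showing (weight is at least 73).
    (a): 95 − 17 = 78 ≥ 73 [met]
    (b): 73 ≥ 73 [met]
    (c): 73 ≥ 73 [met]
  Stage 1 is satisfied; the policyholder continues to bear the burden.
Stage 2 — burden on policyholder; standard: a substantially-more-likely showing (weight is at least 73).
    (d): 80 − 2 = 78 ≥ 73 [met]
    (e): 93 − 20 = 73 ≥ 73 [met]
  All elements met. The burden passes to the insurer.
Stage 3 — burden on insurer; standard: a substantially-more-likely showing (weight is at least 73).
    (f): 96 − 20 = 76 ≥ 73 [met]
    (g): 91 − 17 = 74 ≥ 73 [met]
  Stage 3 carried; the burden shifts to the policyholder.
Stage 4 — burden on policyholder; standard: a substantially-more-likely showing (weight is at least 73).
    (h): 97 − 23 = 74 ≥ 73 [met]
  The policyholder carries the last stage.
With every stage satisfied, the policyholder prevails.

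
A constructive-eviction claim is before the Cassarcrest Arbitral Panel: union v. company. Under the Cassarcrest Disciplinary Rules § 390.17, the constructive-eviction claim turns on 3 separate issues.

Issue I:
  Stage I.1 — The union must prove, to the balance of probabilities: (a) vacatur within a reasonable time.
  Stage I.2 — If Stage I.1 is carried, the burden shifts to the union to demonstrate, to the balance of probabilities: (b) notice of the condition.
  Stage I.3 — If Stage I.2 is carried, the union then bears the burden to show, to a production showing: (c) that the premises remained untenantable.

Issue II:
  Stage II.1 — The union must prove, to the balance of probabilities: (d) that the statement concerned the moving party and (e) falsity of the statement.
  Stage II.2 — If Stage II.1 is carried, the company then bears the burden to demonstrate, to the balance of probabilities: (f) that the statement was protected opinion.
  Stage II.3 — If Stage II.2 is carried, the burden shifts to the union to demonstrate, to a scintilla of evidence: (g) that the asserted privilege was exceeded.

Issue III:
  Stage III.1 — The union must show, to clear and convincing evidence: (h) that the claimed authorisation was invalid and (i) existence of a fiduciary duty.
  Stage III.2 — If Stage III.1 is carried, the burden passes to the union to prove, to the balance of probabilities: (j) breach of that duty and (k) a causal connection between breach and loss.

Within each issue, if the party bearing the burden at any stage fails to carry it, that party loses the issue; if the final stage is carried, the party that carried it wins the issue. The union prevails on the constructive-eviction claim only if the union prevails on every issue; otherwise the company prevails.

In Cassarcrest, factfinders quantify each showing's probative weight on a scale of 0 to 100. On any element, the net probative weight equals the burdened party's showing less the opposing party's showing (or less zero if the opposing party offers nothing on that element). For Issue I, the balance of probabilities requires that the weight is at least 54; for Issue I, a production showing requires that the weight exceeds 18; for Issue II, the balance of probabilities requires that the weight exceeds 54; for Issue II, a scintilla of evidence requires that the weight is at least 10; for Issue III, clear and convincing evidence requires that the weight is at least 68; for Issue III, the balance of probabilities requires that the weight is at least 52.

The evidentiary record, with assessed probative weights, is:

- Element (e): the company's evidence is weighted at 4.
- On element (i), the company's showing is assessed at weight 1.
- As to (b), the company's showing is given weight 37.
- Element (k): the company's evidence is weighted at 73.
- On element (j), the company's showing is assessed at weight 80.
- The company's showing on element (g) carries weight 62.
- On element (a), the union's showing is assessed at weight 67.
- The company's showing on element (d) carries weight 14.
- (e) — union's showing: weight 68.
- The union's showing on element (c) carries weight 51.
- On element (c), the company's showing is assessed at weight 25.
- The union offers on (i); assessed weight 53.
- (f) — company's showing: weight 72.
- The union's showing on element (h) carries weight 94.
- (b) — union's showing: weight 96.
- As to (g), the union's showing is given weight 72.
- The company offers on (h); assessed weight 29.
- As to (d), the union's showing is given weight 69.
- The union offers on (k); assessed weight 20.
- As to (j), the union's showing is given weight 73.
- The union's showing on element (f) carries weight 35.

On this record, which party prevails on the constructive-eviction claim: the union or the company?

— Issue I —
Stage I.1 — burden on union; standard: the balance of probabilities (weight is at least 54).
    (a): 67 ≥ 54 [met]
  Stage I.1 carried; the burden remains with the union.
Stage I.2 — burden on union; standard: the balance of probabilities (weight is at least 54).
    (b): 96 − 37 = 59 ≥ 54 [met]
  Stage I.2 carried; the burden remains with the union.
Stage I.3 — burden on union; standard: a production showing (weight exceeds 18).
    (c): 51 − 25 = 26 > 18 [met]
  Stage I.3 carried; the final stage is satisfied.
Every stage carried; the union prevails on this issue.
— Issue II —
Stage II.1 (union, the balance of probabilities, weight exceeds 54): (d) net 69−14=55 > 54 — meets; (e) net 68−4=64 > 54 — meets.
  The union carries Stage II.1; the company now bears the burden.
Stage II.2 (company, the balance of probabilities, weight exceeds 54): (f) net 72−35=37 ≤ 54 — fails.
  Not every element is met, so the company fails to carry Stage II.2.
The analysis ends at Stage II.2; the union prevails on this issue.
— Issue III —
Stage III.1 — burden on union; standard: clear and convincing evidence (weight is at least 68).
    (h): 94 − 29 = 65 < 68 [not met]
    (i): 53 − 1 = 52 < 68 [not met]
  Stage III.1 not carried; the union fails its burden.
The company prevails on this issue.
Per-issue: Issue I → union; Issue II → union; Issue III → company. The union must prevail on every issue; overall, the company prevails.

company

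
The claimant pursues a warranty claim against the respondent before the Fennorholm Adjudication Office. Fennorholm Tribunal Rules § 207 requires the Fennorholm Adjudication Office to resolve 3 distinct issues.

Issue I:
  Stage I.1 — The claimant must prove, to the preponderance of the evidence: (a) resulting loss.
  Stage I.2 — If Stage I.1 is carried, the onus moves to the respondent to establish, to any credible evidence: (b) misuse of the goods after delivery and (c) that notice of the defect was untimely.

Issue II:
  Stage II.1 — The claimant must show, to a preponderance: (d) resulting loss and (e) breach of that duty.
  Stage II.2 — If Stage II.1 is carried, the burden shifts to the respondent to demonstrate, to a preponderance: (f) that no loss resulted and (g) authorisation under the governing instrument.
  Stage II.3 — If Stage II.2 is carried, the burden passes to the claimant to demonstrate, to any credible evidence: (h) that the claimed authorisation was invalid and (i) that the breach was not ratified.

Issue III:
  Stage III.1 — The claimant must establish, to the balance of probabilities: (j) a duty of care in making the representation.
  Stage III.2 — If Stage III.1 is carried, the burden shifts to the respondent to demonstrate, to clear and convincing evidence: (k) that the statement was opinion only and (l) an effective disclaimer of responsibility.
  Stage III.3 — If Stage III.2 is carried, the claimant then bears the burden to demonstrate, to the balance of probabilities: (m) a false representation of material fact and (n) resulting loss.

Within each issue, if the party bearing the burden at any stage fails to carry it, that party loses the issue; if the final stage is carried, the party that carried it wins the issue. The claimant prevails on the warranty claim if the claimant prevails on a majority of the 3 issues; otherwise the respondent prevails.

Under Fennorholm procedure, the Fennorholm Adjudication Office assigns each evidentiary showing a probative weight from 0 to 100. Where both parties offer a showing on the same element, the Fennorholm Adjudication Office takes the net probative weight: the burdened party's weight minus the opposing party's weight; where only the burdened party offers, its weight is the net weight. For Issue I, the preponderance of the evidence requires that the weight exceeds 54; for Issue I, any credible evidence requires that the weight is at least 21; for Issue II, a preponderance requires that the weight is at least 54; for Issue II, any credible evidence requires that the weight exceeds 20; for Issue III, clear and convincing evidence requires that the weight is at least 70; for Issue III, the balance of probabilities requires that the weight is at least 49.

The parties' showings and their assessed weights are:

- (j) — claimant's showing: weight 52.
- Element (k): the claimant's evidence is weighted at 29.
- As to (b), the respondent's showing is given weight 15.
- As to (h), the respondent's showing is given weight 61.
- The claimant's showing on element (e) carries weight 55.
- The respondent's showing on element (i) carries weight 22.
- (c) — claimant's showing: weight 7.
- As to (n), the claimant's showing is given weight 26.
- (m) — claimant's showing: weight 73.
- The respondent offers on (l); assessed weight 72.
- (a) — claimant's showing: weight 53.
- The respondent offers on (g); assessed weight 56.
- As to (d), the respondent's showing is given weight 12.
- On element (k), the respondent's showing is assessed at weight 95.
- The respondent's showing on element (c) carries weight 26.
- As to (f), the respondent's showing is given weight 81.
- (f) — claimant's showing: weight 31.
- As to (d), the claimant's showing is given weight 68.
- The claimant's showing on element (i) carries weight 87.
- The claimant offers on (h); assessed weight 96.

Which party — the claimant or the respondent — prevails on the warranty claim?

— Issue I —
At Stage I.1 the claimant must meet the preponderance of the evidence (weight exceeds 54): on (a) the weight is 53, ≤ 54, so (a) does not meet the standard.
  Stage I.1 not carried; the claimant fails its burden.
The analysis ends at Stage I.1; the respondent prevails on this issue.
— Issue II —
Stage II.1 — burden on claimant; standard: a preponderance (weight is at least 54).
    (d): 68 − 12 = 56 ≥ 54 [met]
    (e): 55 ≥ 54 [met]
  The claimant carries Stage II.1; the respondent now bears the burden.
Stage II.2 — burden on respondent; standard: a preponderance (weight is at least 54).
    (f): 81 − 31 = 50 < 54 [not met]
    (g): 56 ≥ 54 [met]
  Not every element is met, so the respondent fails to carry Stage II.2.
So the claimant prevails on this issue.
— Issue III —
Stage III.1 (claimant, the balance of probabilities, weight is at least 49): (j) 52 ≥ 49 — meets.
  The claimant carries Stage III.1; the respondent now bears the burden.
Stage III.2 (respondent, clear and convincing evidence, weight is at least 70): (k) net 95−29=66 < 70 — fails; (l) 72 ≥ 70 — meets.
  The respondent does not carry Stage III.2.
The analysis ends at Stage III.2; the claimant prevails on this issue.
Per-issue: Issue I → respondent; Issue II → claimant; Issue III → claimant. The claimant must prevail on a majority of issues; overall, the claimant prevails.

claimant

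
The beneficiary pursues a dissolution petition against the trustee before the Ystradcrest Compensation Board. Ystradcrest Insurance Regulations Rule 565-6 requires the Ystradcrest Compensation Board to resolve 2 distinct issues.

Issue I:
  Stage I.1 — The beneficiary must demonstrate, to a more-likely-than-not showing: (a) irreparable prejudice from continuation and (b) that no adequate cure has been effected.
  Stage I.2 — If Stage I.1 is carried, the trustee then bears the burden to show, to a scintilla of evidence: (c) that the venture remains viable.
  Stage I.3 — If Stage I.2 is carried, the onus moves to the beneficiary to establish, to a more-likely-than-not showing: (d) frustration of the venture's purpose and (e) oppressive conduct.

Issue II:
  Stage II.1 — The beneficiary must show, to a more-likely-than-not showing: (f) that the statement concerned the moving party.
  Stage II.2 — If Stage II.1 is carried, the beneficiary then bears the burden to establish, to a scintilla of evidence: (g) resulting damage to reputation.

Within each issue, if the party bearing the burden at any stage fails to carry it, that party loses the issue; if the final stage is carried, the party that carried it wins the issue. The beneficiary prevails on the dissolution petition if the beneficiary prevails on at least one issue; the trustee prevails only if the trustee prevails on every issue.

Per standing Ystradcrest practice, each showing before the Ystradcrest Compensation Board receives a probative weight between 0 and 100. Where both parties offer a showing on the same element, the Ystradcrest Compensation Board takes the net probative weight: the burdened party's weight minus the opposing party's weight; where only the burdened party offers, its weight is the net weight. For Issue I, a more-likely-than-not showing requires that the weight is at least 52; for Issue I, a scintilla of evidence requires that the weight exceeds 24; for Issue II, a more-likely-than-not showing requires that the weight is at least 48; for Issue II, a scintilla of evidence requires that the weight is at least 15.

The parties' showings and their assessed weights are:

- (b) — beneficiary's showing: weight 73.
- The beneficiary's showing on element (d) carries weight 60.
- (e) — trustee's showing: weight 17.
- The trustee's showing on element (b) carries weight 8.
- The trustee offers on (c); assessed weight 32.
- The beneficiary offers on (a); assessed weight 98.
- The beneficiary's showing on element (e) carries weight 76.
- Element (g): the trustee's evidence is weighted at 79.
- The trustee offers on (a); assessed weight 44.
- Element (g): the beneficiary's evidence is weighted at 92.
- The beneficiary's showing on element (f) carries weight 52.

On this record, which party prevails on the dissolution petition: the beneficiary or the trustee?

beneficiary

— Issue I —
Stage I.1 — burden on beneficiary; standard: a more-likely-than-not showing (weight is at least 52).
    (a): 98 − 44 = 54 ≥ 52 [met]
    (b): 73 − 8 = 65 ≥ 52 [met]
  The beneficiary carries Stage I.1; the trustee now bears the burden.
Stage I.2 — burden on trustee; standard: a scintilla of evidence (weight exceeds 24).
    (c): 32 > 24 [met]
  Stage I.2 is satisfied; the onus moves to the beneficiary.
Stage I.3 — burden on beneficiary; standard: a more-likely-than-not showing (weight is at least 52).
    (d): 60 ≥ 52 [met]
    (e): 76 − 17 = 59 ≥ 52 [met]
  All elements met at the final stage.
Every stage carried; the beneficiary prevails on this issue.
— Issue II —
Stage II.1 — burden on beneficiary; standard: a more-likely-than-not showing (weight is at least 48).
    (f): 52 ≥ 48 [met]
  Stage II.1 carried; the burden remains with the beneficiary.
Stage II.2 — burden on beneficiary; standard: a scintilla of evidence (weight is at least 15).
    (g): 92 − 79 = 13 < 15 [not met]
  Not every element is met, so the beneficiary fails to carry Stage II.2.
So the trustee prevails on this issue.
Per-issue: Issue I → beneficiary; Issue II → trustee. The beneficiary must prevail on at least one issue; overall, the beneficiary prevails.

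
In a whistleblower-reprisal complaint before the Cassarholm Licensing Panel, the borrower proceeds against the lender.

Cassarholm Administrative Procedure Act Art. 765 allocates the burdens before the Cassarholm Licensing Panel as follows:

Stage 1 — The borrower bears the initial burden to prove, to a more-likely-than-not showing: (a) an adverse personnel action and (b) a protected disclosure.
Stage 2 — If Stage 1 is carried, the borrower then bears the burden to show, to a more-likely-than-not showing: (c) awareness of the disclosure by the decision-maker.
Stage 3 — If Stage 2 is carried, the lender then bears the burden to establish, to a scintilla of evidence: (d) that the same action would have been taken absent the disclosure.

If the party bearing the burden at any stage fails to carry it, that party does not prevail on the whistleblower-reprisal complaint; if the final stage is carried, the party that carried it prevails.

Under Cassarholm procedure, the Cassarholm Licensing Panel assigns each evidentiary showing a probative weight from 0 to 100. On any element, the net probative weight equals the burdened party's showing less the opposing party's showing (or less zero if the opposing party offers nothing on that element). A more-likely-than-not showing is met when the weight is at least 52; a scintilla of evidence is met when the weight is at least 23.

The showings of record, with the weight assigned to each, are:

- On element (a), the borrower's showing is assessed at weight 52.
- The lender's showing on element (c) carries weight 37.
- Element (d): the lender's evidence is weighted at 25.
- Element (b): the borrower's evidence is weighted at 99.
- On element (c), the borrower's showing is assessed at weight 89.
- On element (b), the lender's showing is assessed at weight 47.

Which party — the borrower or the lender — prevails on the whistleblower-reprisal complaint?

At Stage 1 the borrower must meet a more-likely-than-not showing (weight is at least 52): on (a) the weight is 52, which does reach 52, so (a) meets the standard; on (b) the weight is 99 less the opposing 47 gives net 52, which does reach 52, so (b) meets the standard.
  Stage 1 carried; the burden remains with the borrower.
At Stage 2 the borrower must meet a more-likely-than-not showing (weight is at least 52): on (c) the weight is 89 less the opposing 37 gives net 52, ≥ 52, so (c) meets the standard.
  Stage 2 is satisfied; the onus moves to the lender.
At Stage 3 the lender must meet a scintilla of evidence (weight is at least 23): on (d) the weight is 25, which does reach 23, so (d) meets the standard.
  Stage 3 carried; the final stage is satisfied.
With every stage satisfied, the lender prevails.

lender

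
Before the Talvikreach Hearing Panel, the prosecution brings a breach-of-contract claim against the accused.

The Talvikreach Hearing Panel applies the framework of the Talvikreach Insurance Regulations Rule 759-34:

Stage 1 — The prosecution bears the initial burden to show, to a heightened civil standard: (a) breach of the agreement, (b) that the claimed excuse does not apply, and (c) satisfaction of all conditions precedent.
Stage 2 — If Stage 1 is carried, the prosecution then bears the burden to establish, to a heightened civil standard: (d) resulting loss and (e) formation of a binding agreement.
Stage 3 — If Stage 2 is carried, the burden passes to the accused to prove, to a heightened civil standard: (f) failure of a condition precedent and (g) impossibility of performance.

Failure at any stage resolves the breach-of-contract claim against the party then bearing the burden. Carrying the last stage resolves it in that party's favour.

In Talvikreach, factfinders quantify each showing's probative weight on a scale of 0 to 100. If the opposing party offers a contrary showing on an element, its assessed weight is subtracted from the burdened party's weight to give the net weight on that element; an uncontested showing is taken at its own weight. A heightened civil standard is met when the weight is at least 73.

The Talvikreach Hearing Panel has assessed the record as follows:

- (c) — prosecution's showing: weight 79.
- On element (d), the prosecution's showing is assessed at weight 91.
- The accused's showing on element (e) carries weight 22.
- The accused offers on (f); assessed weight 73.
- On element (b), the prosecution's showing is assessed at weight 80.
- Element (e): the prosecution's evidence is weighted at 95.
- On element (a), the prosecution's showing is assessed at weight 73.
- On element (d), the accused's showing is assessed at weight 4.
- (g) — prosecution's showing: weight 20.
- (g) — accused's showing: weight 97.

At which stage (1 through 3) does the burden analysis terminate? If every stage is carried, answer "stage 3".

Stage 1 (prosecution, a heightened civil standard, weight is at least 73): (a) 73 ≥ 73 — meets; (b) 80 ≥ 73 — meets; (c) 79 ≥ 73 — meets.
  Stage 1 is satisfied; the prosecution continues to bear the burden.
Stage 2 (prosecution, a heightened civil standard, weight is at least 73): (d) net 91−4=87 ≥ 73 — meets; (e) net 95−22=73 ≥ 73 — meets.
  The prosecution carries Stage 2; the accused now bears the burden.
Stage 3 (accused, a heightened civil standard, weight is at least 73): (f) 73 ≥ 73 — meets; (g) net 97−20=77 ≥ 73 — meets.
  All elements met at the final stage.
With every stage satisfied, the accused prevails.

stage 3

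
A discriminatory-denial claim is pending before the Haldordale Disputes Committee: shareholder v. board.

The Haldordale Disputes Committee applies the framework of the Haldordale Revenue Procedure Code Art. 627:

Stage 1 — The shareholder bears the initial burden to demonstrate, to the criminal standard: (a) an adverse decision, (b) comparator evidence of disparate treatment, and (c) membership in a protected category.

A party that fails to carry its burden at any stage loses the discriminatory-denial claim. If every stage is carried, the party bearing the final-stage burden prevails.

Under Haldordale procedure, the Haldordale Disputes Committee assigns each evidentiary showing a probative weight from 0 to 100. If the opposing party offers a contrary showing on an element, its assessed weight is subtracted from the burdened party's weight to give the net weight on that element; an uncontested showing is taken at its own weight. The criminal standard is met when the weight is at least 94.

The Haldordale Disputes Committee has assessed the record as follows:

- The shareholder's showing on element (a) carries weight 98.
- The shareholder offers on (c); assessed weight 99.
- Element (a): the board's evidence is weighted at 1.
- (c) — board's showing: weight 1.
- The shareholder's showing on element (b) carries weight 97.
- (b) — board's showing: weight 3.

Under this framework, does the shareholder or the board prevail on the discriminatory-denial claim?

shareholder

At Stage 1 the shareholder must meet the criminal standard (weight is at least 94): on (a) the weight is 98 less the opposing 1 gives net 97, ≥ 94, so (a) meets the standard; on (b) the weight is 97 less the opposing 3 gives net 94, ≥ 94, so (b) meets the standard; on (c) the weight is 99 less the opposing 1 gives net 98, ≥ 94, so (c) meets the standard.
  The shareholder carries the last stage.
All stages carried — the shareholder prevails.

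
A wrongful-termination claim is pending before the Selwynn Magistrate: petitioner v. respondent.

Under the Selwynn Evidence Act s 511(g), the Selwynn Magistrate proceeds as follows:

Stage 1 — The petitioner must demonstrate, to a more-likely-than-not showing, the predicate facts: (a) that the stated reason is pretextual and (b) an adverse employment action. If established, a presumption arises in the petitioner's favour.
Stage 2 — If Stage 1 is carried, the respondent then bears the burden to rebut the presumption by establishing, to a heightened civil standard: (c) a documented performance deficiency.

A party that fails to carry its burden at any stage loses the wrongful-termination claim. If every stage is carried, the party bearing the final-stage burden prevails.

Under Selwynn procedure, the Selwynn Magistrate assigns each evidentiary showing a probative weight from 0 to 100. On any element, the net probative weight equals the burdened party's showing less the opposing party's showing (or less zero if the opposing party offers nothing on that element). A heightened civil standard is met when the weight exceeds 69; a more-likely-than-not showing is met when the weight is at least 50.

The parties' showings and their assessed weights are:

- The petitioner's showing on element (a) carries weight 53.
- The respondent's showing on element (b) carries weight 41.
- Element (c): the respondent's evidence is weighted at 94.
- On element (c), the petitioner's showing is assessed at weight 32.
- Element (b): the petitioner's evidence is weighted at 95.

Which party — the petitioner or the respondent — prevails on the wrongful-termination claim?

Stage 1 — burden on petitioner; standard: a more-likely-than-not showing (weight is at least 50).
    (a): 53 ≥ 50 [met]
    (b): 95 − 41 = 54 ≥ 50 [met]
  Stage 1 is satisfied; the onus moves to the respondent.
Stage 2 — burden on respondent; standard: a heightened civil standard (weight exceeds 69).
    (c): 94 − 32 = 62 ≤ 69 [not met]
  Stage 2 not carried; the respondent fails its burden.
So the petitioner prevails.

petitioner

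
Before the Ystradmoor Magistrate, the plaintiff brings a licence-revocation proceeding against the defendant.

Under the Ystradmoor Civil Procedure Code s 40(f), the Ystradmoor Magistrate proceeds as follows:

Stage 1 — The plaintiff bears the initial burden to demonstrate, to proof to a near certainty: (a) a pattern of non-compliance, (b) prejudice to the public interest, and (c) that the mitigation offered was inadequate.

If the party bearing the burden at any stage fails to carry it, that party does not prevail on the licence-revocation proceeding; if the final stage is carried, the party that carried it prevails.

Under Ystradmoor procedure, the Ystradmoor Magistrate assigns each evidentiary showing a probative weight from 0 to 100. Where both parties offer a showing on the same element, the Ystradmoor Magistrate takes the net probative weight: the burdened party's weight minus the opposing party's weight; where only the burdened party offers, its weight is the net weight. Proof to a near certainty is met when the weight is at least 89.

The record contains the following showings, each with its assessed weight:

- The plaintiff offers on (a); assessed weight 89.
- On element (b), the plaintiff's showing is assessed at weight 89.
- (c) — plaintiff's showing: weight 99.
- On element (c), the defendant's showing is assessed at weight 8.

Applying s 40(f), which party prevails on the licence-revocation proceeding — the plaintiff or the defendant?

At Stage 1 the plaintiff must meet proof to a near certainty (weight is at least 89): on (a) the weight is 89, which does reach 89, so (a) meets the standard; on (b) the weight is 89, which does reach 89, so (b) meets the standard; on (c) the weight is 99 less the opposing 8 gives net 91, ≥ 89, so (c) meets the standard.
  Stage 1 carried; the final stage is satisfied.
Every stage carried; the plaintiff prevails.

plaintiff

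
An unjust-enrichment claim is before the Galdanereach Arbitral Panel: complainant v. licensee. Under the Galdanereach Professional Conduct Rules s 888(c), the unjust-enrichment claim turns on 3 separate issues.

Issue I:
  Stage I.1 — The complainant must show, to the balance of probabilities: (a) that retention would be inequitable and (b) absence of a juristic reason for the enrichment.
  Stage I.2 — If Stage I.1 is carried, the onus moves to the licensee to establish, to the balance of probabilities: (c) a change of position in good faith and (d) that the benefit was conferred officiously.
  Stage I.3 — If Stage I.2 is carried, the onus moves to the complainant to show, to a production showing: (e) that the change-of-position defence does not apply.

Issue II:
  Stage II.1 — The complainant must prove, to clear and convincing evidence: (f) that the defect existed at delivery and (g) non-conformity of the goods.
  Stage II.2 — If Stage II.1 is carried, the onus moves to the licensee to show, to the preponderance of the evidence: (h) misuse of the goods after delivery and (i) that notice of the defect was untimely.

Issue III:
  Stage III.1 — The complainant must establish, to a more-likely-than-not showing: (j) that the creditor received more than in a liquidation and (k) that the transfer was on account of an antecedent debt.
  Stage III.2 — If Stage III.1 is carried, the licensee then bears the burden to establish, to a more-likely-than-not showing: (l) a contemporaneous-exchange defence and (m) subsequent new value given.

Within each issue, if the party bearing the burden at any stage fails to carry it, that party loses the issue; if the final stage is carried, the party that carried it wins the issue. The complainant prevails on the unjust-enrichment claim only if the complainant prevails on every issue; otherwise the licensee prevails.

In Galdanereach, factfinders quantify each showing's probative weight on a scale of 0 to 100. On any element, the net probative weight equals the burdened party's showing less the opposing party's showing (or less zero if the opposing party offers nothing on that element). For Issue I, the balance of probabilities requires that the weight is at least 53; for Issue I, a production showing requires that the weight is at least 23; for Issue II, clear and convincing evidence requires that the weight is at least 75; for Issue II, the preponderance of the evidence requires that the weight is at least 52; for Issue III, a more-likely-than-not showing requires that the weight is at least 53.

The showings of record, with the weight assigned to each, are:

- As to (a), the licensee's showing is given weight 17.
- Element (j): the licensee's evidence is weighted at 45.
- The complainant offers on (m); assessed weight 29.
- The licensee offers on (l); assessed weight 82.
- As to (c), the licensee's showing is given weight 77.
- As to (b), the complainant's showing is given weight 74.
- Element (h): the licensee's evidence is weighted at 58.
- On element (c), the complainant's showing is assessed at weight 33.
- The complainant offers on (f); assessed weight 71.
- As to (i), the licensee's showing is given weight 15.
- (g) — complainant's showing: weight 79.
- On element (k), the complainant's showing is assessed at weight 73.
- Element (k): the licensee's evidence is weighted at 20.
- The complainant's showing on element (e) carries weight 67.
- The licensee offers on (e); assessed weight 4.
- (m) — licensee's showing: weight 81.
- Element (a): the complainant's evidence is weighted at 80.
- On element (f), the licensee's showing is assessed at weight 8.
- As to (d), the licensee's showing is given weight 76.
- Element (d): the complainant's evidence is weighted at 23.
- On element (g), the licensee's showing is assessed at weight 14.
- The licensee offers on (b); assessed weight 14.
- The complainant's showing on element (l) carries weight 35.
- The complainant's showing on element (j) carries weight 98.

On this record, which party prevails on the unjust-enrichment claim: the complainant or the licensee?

— Issue I —
At Stage I.1 the complainant must meet the balance of probabilities (weight is at least 53): on (a) the weight is 80 less the opposing 17 gives net 63, which does reach 53, so (a) meets the standard; on (b) the weight is 74 less the opposing 14 gives net 60, ≥ 53, so (b) meets the standard.
  Stage I.1 carried; the burden shifts to the licensee.
At Stage I.2 the licensee must meet the balance of probabilities (weight is at least 53): on (c) the weight is 77 less the opposing 33 gives net 44, which does not reach 53, so (c) does not meet the standard; on (d) the weight is 76 less the opposing 23 gives net 53, ≥ 53, so (d) meets the standard.
  Stage I.2 not carried; the licensee fails its burden.
The complainant prevails on this issue.
— Issue II —
Stage II.1 — burden on complainant; standard: clear and convincing evidence (weight is at least 75).
    (f): 71 − 8 = 63 < 75 [not met]
    (g): 79 − 14 = 65 < 75 [not met]
  Stage II.1 not carried; the complainant fails its burden.
So the licensee prevails on this issue.
— Issue III —
Stage III.1 — burden on complainant; standard: a more-likely-than-not showing (weight is at least 53).
    (j): 98 − 45 = 53 ≥ 53 [met]
    (k): 73 − 20 = 53 ≥ 53 [met]
  All elements met. The burden passes to the licensee.
Stage III.2 — burden on licensee; standard: a more-likely-than-not showing (weight is at least 53).
    (l): 82 − 35 = 47 < 53 [not met]
    (m): 81 − 29 = 52 < 53 [not met]
  Not every element is met, so the licensee fails to carry Stage III.2.
So the complainant prevails on this issue.
Per-issue: Issue I → complainant; Issue II → licensee; Issue III → complainant. The complainant must prevail on every issue; overall, the licensee prevails.

licensee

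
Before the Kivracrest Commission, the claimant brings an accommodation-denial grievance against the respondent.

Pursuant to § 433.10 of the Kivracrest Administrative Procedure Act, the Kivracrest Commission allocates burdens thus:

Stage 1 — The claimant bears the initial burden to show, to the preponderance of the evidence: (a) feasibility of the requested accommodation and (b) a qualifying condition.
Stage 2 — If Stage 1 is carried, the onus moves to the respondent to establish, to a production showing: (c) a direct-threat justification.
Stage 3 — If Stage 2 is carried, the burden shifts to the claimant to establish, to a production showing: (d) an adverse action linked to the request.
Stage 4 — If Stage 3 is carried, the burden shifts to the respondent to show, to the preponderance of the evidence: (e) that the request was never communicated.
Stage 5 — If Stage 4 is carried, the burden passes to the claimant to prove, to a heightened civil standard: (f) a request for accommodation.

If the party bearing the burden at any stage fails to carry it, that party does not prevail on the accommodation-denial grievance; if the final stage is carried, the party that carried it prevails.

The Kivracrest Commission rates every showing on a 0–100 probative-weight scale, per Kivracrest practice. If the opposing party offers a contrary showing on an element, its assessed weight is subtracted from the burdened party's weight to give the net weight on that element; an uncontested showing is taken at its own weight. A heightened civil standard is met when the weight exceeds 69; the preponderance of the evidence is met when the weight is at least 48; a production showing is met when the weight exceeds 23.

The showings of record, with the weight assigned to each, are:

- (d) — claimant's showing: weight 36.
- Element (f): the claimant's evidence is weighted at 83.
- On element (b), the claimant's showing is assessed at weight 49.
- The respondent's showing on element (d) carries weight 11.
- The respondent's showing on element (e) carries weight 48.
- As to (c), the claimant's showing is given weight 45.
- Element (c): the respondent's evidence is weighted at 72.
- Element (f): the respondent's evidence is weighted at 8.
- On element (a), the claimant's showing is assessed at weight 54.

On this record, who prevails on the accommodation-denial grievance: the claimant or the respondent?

At Stage 1 the claimant must meet the preponderance of the evidence (weight is at least 48): on (a) the weight is 54, ≥ 48, so (a) meets the standard; on (b) the weight is 49, which does reach 48, so (b) meets the standard.
  Stage 1 carried; the burden shifts to the respondent.
At Stage 2 the respondent must meet a production showing (weight exceeds 23): on (c) the weight is 72 less the opposing 45 gives net 27, which does exceed 23, so (c) meets the standard.
  The respondent carries Stage 2; the claimant now bears the burden.
At Stage 3 the claimant must meet a production showing (weight exceeds 23): on (d) the weight is 36 less the opposing 11 gives net 25, which does exceed 23, so (d) meets the standard.
  All elements met. The burden passes to the respondent.
At Stage 4 the respondent must meet the preponderance of the evidence (weight is at least 48): on (e) the weight is 48, which does reach 48, so (e) meets the standard.
  Stage 4 carried; the burden shifts to the claimant.
At Stage 5 the claimant must meet a heightened civil standard (weight exceeds 69): on (f) the weight is 83 less the opposing 8 gives net 75, which does exceed 69, so (f) meets the standard.
  The claimant carries the last stage.
Every stage carried; the claimant prevails.

claimant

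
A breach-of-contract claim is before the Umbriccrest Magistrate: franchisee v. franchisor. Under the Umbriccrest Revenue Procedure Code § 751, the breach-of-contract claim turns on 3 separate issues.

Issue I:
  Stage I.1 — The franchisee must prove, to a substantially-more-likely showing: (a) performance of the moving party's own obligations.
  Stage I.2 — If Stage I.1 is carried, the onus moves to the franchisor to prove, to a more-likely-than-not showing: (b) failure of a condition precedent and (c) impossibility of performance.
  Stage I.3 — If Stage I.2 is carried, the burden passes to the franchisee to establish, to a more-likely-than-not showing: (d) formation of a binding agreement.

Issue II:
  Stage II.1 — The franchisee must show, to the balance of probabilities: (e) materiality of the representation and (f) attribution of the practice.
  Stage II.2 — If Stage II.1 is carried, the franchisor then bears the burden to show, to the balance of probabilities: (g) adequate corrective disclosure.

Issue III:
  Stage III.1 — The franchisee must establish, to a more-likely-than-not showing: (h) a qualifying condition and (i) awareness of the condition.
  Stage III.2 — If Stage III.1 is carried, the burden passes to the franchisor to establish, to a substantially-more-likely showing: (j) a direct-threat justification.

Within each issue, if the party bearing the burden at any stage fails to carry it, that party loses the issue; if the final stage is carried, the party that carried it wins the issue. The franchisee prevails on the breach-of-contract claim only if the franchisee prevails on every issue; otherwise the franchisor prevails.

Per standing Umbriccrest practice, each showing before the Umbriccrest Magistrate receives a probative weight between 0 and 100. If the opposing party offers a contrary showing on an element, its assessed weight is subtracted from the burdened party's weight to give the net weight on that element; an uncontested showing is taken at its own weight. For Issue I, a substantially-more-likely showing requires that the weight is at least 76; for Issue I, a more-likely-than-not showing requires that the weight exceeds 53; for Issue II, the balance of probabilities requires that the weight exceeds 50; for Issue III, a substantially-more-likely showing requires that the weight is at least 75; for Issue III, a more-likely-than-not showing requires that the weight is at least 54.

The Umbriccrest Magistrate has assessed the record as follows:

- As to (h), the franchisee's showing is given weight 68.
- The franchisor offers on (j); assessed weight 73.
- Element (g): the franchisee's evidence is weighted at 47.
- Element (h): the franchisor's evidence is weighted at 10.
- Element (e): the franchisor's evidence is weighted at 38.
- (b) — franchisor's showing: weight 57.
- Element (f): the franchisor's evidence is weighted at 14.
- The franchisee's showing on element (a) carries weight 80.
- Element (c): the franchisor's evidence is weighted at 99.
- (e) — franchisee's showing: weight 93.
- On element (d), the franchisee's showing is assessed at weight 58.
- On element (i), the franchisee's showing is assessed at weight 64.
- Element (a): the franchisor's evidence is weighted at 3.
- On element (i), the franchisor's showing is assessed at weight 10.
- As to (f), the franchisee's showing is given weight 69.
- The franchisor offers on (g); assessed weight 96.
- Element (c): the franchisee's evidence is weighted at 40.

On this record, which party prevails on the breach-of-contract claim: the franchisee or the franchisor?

— Issue I —
Stage I.1 — burden on franchisee; standard: a substantially-more-likely showing (weight is at least 76).
    (a): 80 − 3 = 77 ≥ 76 [met]
  The franchisee carries Stage I.1; the franchisor now bears the burden.
Stage I.2 — burden on franchisor; standard: a more-likely-than-not showing (weight exceeds 53).
    (b): 57 > 53 [met]
    (c): 99 − 40 = 59 > 53 [met]
  All elements met. The burden passes to the franchisee.
Stage I.3 — burden on franchisee; standard: a more-likely-than-not showing (weight exceeds 53).
    (d): 58 > 53 [met]
  Stage I.3 carried; the final stage is satisfied.
With every stage satisfied, the franchisee prevails on this issue.
— Issue II —
Stage II.1 (franchisee, the balance of probabilities, weight exceeds 50): (e) net 93−38=55 > 50 — meets; (f) net 69−14=55 > 50 — meets.
  Stage II.1 is satisfied; the onus moves to the franchisor.
Stage II.2 (franchisor, the balance of probabilities, weight exceeds 50): (g) net 96−47=49 ≤ 50 — fails.
  Not every element is met, so the franchisor fails to carry Stage II.2.
So the franchisee prevails on this issue.
— Issue III —
At Stage III.1 the franchisee must meet a more-likely-than-not showing (weight is at least 54): on (h) the weight is 68 less the opposing 10 gives net 58, which does reach 54, so (h) meets the standard; on (i) the weight is 64 less the opposing 10 gives net 54, ≥ 54, so (i) meets the standard.
  Stage III.1 is satisfied; the onus moves to the franchisor.
At Stage III.2 the franchisor must meet a substantially-more-likely showing (weight is at least 75): on (j) the weight is 73, < 75, so (j) does not meet the standard.
  Stage III.2 not carried; the franchisor fails its burden.
The franchisee prevails on this issue.
Per-issue: Issue I → franchisee; Issue II → franchisee; Issue III → franchisee. The franchisee must prevail on every issue; overall, the franchisee prevails.

franchisee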